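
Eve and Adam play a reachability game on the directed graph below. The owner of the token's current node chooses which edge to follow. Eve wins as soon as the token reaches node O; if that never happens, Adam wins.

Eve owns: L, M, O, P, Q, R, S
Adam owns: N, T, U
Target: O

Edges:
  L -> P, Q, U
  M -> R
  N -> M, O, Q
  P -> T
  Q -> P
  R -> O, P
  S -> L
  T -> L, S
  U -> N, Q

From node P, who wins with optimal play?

A0 = {O}
A1: add {R} — R (Eve) has R→O.
A2: add {M} — M (Eve) has M→R.
A3 = A2; e.g. L (Eve) has no edge into A2. Fixed point.
P never enters the attractor, so Adam can avoid the target forever.

Adam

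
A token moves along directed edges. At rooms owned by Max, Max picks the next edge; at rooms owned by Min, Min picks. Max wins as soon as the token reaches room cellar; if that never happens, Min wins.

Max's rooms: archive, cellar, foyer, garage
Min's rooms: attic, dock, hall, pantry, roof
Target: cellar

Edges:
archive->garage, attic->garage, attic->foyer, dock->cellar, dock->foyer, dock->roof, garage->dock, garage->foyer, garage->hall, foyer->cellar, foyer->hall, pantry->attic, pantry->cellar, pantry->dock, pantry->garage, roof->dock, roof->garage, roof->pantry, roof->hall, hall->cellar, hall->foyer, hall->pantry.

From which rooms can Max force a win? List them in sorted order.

archive, attic, cellar, foyer, garage

A0 = {cellar}
A1: add {foyer} — foyer (Max) has foyer→cellar.
A2: add {garage} — garage (Max) has garage→foyer.
A3: add {archive, attic} — archive (Max) has archive→garage; attic (Min): all of {garage, foyer} already in.
A4 = A3; e.g. dock (Min) can still go to roof. Fixed point.
Max's winning region = {archive, attic, cellar, foyer, garage}.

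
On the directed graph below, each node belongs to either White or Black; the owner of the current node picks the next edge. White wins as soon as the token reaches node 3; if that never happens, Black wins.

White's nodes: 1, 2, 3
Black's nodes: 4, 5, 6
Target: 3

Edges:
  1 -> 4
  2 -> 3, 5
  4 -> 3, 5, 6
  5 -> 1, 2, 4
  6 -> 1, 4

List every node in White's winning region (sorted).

A0 = {3}
A1: add {2} — 2 (White) has 2→3.
A2 = A1; e.g. 1 (White) has no edge into A1. Fixed point.
White's winning region = {2, 3}.

2, 3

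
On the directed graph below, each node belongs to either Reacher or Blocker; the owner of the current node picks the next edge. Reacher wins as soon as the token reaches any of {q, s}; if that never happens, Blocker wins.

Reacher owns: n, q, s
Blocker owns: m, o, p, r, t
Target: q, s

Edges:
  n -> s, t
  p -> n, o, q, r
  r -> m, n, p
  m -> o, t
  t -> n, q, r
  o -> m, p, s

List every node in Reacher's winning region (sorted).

A0 = {q, s}
A1: add {n} — n (Reacher) has n→s.
A2 = A1; e.g. m (Blocker) can still go to o. Fixed point.
Reacher's winning region = {n, q, s}.

n, q, s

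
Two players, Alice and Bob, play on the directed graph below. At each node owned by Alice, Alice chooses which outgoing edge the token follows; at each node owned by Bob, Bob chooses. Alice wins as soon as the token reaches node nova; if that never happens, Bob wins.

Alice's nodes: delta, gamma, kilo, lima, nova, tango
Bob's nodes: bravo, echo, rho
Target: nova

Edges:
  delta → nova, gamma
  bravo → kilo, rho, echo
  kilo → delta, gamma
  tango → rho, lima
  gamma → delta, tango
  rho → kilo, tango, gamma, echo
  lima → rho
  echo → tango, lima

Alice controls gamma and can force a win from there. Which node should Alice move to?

delta

A0 = {nova}
A1: add {delta} — delta (Alice) has delta→nova.
A2: add {gamma, kilo} — kilo (Alice) has kilo→delta; gamma (Alice) has gamma→delta.
A3 = A2; e.g. bravo (Bob) can still go to rho. Fixed point.
From gamma, successor delta is in the attractor (rank 1); the other successor tango is not.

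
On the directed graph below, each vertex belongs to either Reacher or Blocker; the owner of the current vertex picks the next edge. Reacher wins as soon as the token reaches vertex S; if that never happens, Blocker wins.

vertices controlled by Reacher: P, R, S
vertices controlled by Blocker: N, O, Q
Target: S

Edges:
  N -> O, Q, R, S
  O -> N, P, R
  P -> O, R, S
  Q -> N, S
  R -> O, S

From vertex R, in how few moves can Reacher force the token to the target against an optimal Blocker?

A0 = {S}
A1: add {P, R} — P (Reacher) has P→S; R (Reacher) has R→S.
A2 = A1; e.g. N (Blocker) can still go to O. Fixed point.
R enters the attractor at level 1, so Reacher can force the target in 1 move from there.

1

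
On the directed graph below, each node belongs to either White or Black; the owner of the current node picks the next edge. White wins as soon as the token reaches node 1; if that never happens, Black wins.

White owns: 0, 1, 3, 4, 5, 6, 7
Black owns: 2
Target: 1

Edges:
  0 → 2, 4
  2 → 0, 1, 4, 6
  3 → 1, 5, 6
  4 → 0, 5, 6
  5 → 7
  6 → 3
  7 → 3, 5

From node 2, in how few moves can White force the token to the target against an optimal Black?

A0 = {1}
A1: add {3} — 3 (White) has 3→1.
A2: add {6, 7} — 6 (White) has 6→3; 7 (White) has 7→3.
A3: add {4, 5} — 4 (White) has 4→6; 5 (White) has 5→7.
A4: add {0} — 0 (White) has 0→4.
A5: add {2} — 2 (Black): all of {0, 1, 4, 6} already in.
A5 = all vertices. Fixed point.
2 enters the attractor at level 5, so White can force the target in 5 moves from there.

5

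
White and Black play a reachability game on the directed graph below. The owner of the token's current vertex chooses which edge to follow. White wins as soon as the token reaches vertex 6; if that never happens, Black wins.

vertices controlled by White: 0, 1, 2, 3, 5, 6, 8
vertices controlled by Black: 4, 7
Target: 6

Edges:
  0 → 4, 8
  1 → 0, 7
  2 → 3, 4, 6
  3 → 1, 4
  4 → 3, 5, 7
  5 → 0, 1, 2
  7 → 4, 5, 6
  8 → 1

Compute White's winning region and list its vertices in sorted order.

2, 5, 6

A0 = {6}
A1: add {2} — 2 (White) has 2→6.
A2: add {5} — 5 (White) has 5→2.
A3 = A2; e.g. 0 (White) has no edge into A2. Fixed point.
White's winning region = {2, 5, 6}.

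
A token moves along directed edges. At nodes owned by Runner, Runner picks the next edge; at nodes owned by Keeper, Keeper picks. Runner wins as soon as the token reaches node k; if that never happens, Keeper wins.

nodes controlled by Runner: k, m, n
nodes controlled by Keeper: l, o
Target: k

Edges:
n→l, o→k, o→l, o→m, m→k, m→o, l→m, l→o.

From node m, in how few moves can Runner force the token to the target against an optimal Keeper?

1

A0 = {k}
A1: add {m} — m (Runner) has m→k.
A2 = A1; e.g. l (Keeper) can still go to o. Fixed point.
m enters the attractor at level 1, so Runner can force the target in 1 move from there.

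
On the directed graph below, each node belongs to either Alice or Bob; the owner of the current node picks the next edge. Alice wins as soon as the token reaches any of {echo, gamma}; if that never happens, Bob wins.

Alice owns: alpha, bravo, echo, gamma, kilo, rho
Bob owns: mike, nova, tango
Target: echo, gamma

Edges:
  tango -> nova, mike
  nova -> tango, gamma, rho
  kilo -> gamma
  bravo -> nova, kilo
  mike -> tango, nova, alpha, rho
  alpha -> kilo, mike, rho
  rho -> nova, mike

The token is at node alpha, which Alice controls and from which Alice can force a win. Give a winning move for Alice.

kilo

A0 = {echo, gamma}
A1: add {kilo} — kilo (Alice) has kilo→gamma.
A2: add {alpha, bravo} — bravo (Alice) has bravo→kilo; alpha (Alice) has alpha→kilo.
A3 = A2; e.g. tango (Bob) can still go to nova. Fixed point.
From alpha, successor kilo is in the attractor (rank 1); the other successors mike, rho are not.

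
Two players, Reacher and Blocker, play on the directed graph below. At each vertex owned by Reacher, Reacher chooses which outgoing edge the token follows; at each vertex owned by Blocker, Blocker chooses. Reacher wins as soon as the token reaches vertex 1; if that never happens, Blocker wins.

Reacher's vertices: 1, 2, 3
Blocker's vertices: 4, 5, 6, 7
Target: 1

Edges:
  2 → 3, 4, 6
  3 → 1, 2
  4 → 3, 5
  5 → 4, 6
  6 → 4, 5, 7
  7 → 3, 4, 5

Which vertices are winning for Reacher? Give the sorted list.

1, 2, 3

A0 = {1}
A1: add {3} — 3 (Reacher) has 3→1.
A2: add {2} — 2 (Reacher) has 2→3.
A3 = A2; e.g. 4 (Blocker) can still go to 5. Fixed point.
Reacher's winning region = {1, 2, 3}.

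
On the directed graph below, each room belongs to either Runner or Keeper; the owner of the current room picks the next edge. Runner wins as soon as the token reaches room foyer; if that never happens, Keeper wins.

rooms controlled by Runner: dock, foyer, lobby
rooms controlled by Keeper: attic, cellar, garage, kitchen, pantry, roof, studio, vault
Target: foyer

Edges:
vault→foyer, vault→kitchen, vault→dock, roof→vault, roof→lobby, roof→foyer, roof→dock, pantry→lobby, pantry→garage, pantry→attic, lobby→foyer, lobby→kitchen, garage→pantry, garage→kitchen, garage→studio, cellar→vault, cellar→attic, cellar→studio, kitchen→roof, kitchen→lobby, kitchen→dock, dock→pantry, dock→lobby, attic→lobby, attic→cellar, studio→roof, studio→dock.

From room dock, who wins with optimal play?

Runner

A0 = {foyer}
A1: add {lobby} — lobby (Runner) has lobby→foyer.
A2: add {dock} — dock (Runner) has dock→lobby.
A3 = A2; e.g. vault (Keeper) can still go to kitchen. Fixed point.
dock ∈ A2, so Runner can force the target.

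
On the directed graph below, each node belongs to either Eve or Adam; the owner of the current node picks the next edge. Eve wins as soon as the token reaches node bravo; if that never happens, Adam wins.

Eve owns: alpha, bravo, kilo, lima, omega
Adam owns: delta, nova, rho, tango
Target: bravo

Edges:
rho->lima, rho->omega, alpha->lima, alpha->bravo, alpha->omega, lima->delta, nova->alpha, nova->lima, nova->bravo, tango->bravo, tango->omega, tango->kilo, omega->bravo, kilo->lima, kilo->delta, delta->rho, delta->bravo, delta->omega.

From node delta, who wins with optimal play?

Adam

A0 = {bravo}
A1: add {alpha, omega} — alpha (Eve) has alpha→bravo; omega (Eve) has omega→bravo.
A2 = A1; e.g. rho (Adam) can still go to lima. Fixed point.
delta never enters the attractor, so Adam can avoid the target forever.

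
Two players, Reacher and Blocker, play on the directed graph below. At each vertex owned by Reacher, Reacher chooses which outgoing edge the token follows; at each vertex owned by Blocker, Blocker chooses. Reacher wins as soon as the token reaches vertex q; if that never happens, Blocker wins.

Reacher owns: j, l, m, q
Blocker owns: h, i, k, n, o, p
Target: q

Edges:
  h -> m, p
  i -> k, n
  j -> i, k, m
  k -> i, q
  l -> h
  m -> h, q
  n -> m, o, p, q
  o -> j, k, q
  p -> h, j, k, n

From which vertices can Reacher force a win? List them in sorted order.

j, m, q

A0 = {q}
A1: add {m} — m (Reacher) has m→q.
A2: add {j} — j (Reacher) has j→m.
A3 = A2; e.g. h (Blocker) can still go to p. Fixed point.
Reacher's winning region = {j, m, q}.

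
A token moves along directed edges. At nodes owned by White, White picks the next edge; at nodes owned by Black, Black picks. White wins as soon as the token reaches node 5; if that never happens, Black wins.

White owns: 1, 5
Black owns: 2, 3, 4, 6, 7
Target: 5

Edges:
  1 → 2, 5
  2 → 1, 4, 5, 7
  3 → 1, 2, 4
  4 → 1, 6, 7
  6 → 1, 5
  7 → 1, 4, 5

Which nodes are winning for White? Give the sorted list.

1, 5, 6

A0 = {5}
A1: add {1} — 1 (White) has 1→5.
A2: add {6} — 6 (Black): all of {1, 5} already in.
A3 = A2; e.g. 2 (Black) can still go to 4. Fixed point.
White's winning region = {1, 5, 6}.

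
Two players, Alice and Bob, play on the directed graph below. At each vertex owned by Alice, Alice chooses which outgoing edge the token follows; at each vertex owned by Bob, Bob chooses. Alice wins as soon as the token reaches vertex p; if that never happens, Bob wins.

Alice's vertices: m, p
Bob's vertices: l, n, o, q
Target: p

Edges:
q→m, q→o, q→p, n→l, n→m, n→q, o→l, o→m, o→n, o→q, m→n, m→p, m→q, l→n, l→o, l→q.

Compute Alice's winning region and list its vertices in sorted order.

A0 = {p}
A1: add {m} — m (Alice) has m→p.
A2 = A1; e.g. l (Bob) can still go to n. Fixed point.
Alice's winning region = {m, p}.

m, p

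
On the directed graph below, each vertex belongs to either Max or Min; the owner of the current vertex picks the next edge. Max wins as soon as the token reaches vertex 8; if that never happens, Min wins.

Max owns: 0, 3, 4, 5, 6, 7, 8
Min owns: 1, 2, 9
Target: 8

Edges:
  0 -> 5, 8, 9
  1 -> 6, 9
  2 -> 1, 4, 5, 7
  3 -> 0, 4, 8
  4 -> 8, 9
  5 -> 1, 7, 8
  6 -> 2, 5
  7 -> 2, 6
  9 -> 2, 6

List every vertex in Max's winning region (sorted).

0, 3, 4, 5, 6, 7, 8

A0 = {8}
A1: add {0, 3, 4, 5} — 0 (Max) has 0→8; 3 (Max) has 3→8; 4 (Max) has 4→8; 5 (Max) has 5→8.
A2: add {6} — 6 (Max) has 6→5.
A3: add {7} — 7 (Max) has 7→6.
A4 = A3; e.g. 1 (Min) can still go to 9. Fixed point.
Max's winning region = {0, 3, 4, 5, 6, 7, 8}.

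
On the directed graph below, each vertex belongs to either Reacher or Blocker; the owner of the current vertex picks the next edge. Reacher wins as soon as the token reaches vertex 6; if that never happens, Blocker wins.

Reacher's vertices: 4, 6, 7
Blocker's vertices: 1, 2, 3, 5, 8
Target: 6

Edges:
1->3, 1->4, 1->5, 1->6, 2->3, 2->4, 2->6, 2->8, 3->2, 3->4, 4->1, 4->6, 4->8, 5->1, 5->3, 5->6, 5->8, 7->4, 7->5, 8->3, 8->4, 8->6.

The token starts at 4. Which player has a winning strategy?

Reacher

A0 = {6}
A1: add {4} — 4 (Reacher) has 4→6.
4 ∈ A1, so Reacher can force the target.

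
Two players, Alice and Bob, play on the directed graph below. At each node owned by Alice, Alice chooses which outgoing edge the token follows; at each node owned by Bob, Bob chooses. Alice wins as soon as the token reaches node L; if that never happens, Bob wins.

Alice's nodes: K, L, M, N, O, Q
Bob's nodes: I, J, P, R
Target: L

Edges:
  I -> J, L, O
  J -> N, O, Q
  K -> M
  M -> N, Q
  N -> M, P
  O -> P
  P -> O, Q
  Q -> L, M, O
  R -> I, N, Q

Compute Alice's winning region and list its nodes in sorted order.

K, L, M, N, Q

A0 = {L}
A1: add {Q} — Q (Alice) has Q→L.
A2: add {M} — M (Alice) has M→Q.
A3: add {K, N} — K (Alice) has K→M; N (Alice) has N→M.
A4 = A3; e.g. I (Bob) can still go to J. Fixed point.
Alice's winning region = {K, L, M, N, Q}.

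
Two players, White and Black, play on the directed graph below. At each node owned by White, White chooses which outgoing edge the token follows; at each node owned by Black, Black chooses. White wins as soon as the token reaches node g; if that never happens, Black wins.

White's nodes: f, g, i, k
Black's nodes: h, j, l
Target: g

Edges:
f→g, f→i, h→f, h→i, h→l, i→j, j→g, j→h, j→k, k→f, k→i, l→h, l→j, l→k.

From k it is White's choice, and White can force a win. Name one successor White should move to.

f

A0 = {g}
A1: add {f} — f (White) has f→g.
A2: add {k} — k (White) has k→f.
A3 = A2; e.g. h (Black) can still go to i. Fixed point.
From k, successor f is in the attractor (rank 1); the other successor i is not.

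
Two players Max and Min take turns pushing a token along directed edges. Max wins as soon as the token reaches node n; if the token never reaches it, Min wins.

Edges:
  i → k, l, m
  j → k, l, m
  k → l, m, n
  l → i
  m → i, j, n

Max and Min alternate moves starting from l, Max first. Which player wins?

Track states (vertex, player-to-move).
A0 = {(n,Max), (n,Min)}
A1: add {(k,Max), (m,Max)}.
A2 = A1; e.g. (i,Max) stays out. (l,Max) never enters ⇒ Min avoids the target.

Min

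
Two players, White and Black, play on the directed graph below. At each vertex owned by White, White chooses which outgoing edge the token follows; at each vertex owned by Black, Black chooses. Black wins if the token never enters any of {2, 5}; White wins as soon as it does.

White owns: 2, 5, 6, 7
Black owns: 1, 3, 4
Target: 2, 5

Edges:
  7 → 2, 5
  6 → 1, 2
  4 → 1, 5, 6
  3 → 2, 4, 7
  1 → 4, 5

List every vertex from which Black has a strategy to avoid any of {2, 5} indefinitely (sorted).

1, 3, 4

A0 = {2, 5}
A1: add {6, 7} — 6 (White) has 6→2; 7 (White) has 7→2.
A2 = A1; e.g. 1 (Black) can still go to 4. Fixed point.
White's attractor = {2, 5, 6, 7}; Black avoids the target exactly from the complement.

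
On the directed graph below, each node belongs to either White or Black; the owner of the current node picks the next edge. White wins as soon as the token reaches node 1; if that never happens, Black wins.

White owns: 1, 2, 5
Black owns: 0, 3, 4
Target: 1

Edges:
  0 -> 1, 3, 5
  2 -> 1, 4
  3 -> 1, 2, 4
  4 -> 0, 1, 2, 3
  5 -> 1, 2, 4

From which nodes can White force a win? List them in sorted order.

A0 = {1}
A1: add {2, 5} — 2 (White) has 2→1; 5 (White) has 5→1.
A2 = A1; e.g. 0 (Black) can still go to 3. Fixed point.
White's winning region = {1, 2, 5}.

1, 2, 5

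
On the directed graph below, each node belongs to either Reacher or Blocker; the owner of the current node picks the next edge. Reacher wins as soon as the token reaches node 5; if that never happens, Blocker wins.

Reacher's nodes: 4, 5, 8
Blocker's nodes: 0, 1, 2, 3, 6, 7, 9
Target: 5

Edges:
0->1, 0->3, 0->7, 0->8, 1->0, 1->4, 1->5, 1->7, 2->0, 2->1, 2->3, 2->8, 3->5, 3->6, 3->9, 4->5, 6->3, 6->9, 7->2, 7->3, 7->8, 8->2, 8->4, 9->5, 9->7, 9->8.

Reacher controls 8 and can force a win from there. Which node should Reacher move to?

A0 = {5}
A1: add {4} — 4 (Reacher) has 4→5.
A2: add {8} — 8 (Reacher) has 8→4.
A3 = A2; e.g. 0 (Blocker) can still go to 1. Fixed point.
From 8, successor 4 is in the attractor (rank 1); the other successor 2 is not.

4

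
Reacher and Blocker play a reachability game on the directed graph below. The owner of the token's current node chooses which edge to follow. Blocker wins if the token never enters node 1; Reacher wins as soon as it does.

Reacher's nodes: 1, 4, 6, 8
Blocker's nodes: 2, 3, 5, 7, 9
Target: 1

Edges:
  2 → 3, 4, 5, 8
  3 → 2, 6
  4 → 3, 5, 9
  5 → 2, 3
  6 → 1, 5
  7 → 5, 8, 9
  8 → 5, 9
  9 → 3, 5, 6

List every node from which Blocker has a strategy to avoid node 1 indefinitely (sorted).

A0 = {1}
A1: add {6} — 6 (Reacher) has 6→1.
A2 = A1; e.g. 2 (Blocker) can still go to 3. Fixed point.
Reacher's attractor = {1, 6}; Blocker avoids the target exactly from the complement.

2, 3, 4, 5, 7, 8, 9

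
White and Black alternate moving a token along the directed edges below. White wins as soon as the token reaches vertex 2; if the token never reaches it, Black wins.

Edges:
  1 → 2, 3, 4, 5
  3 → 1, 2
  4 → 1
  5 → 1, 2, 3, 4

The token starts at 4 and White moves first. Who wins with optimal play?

Black

Track states (vertex, player-to-move).
A0 = {(2,White), (2,Black)}
A1: add {(1,White), (3,White), (5,White)}.
A2: add {(3,Black), (4,Black)}.
A3 = A2; e.g. (1,Black) stays out. (4,White) never enters ⇒ Black avoids the target.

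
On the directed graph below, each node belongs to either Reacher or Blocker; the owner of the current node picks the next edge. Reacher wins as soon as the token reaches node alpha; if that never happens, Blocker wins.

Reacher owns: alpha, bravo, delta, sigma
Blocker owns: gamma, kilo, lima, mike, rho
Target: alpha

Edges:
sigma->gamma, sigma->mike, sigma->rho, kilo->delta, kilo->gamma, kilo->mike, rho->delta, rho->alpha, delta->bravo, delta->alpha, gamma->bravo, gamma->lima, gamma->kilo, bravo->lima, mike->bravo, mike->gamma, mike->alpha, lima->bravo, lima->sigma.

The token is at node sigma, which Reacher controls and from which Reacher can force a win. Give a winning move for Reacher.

rho

A0 = {alpha}
A1: add {delta} — delta (Reacher) has delta→alpha.
A2: add {rho} — rho (Blocker): all of {delta, alpha} already in.
A3: add {sigma} — sigma (Reacher) has sigma→rho.
A4 = A3; e.g. bravo (Reacher) has no edge into A3. Fixed point.
From sigma, successor rho is in the attractor (rank 2); the other successors gamma, mike are not.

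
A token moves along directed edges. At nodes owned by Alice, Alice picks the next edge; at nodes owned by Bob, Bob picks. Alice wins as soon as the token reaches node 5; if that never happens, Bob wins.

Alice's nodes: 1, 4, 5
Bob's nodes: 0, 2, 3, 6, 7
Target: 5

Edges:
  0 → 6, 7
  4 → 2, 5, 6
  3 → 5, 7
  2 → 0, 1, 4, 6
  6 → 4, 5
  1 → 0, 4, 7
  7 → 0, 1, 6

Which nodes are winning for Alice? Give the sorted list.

1, 4, 5, 6

A0 = {5}
A1: add {4} — 4 (Alice) has 4→5.
A2: add {1, 6} — 1 (Alice) has 1→4; 6 (Bob): all of {4, 5} already in.
A3 = A2; e.g. 0 (Bob) can still go to 7. Fixed point.
Alice's winning region = {1, 4, 5, 6}.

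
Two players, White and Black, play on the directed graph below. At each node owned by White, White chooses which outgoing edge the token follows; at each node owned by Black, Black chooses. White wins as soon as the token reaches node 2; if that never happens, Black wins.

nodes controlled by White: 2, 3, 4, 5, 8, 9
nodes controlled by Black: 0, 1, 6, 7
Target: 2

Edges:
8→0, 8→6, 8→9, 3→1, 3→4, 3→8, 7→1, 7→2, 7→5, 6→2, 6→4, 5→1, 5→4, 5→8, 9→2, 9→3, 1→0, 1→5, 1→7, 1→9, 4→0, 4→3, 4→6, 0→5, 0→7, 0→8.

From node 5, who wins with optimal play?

White

A0 = {2}
A1: add {9} — 9 (White) has 9→2.
A2: add {8} — 8 (White) has 8→9.
A3: add {3, 5} — 3 (White) has 3→8; 5 (White) has 5→8.
5 ∈ A3, so White can force the target.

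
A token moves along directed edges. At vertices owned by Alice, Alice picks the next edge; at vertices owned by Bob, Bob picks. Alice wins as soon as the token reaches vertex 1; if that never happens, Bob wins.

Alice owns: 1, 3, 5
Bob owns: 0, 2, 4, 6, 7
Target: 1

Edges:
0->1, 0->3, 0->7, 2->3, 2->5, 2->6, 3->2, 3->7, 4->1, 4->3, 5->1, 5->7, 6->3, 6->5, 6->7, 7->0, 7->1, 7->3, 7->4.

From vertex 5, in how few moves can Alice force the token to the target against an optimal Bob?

A0 = {1}
A1: add {5} — 5 (Alice) has 5→1.
A2 = A1; e.g. 0 (Bob) can still go to 3. Fixed point.
5 enters the attractor at level 1, so Alice can force the target in 1 move from there.

1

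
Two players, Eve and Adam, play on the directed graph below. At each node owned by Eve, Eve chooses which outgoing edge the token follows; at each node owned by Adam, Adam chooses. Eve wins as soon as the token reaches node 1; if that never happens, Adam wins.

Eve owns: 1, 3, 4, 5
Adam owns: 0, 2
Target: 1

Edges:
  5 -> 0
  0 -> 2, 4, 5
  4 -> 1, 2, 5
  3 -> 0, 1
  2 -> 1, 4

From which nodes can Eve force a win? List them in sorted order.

A0 = {1}
A1: add {3, 4} — 3 (Eve) has 3→1; 4 (Eve) has 4→1.
A2: add {2} — 2 (Adam): all of {1, 4} already in.
A3 = A2; e.g. 0 (Adam) can still go to 5. Fixed point.
Eve's winning region = {1, 2, 3, 4}.

1, 2, 3, 4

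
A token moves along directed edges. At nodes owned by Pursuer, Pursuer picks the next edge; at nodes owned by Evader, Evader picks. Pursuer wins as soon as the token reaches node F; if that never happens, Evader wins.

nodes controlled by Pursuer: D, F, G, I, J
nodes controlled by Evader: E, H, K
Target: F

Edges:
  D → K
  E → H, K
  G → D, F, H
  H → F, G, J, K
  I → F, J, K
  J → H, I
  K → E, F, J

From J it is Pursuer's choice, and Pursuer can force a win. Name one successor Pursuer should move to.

I

A0 = {F}
A1: add {G, I} — G (Pursuer) has G→F; I (Pursuer) has I→F.
A2: add {J} — J (Pursuer) has J→I.
A3 = A2; e.g. D (Pursuer) has no edge into A2. Fixed point.
From J, successor I is in the attractor (rank 1); the other successor H is not.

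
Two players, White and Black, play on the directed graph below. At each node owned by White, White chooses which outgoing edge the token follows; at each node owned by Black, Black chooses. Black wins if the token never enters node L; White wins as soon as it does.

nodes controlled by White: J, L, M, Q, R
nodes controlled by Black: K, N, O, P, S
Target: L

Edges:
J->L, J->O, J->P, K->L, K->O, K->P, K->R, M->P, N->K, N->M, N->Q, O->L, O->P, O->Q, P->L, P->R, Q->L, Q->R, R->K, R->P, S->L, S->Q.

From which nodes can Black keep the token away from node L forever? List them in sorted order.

K, M, N, O, P, R

A0 = {L}
A1: add {J, Q} — J (White) has J→L; Q (White) has Q→L.
A2: add {S} — S (Black): all of {L, Q} already in.
A3 = A2; e.g. K (Black) can still go to O. Fixed point.
White's attractor = {J, L, Q, S}; Black avoids the target exactly from the complement.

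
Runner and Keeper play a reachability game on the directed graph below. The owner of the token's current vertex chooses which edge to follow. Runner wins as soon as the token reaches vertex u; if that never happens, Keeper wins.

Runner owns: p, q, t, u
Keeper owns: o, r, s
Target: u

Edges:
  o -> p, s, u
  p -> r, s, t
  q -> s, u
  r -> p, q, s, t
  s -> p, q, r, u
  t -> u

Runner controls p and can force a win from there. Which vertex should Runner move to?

A0 = {u}
A1: add {q, t} — q (Runner) has q→u; t (Runner) has t→u.
A2: add {p} — p (Runner) has p→t.
A3 = A2; e.g. o (Keeper) can still go to s. Fixed point.
From p, successor t is in the attractor (rank 1); the other successors r, s are not.

t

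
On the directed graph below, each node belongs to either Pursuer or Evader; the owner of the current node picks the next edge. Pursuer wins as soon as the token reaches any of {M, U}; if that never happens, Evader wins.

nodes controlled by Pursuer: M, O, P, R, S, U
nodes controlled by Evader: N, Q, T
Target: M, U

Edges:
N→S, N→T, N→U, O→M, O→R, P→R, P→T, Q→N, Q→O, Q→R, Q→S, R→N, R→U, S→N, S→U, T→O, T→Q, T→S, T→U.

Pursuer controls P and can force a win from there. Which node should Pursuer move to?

R

A0 = {M, U}
A1: add {O, R, S} — O (Pursuer) has O→M; R (Pursuer) has R→U; S (Pursuer) has S→U.
A2: add {P} — P (Pursuer) has P→R.
A3 = A2; e.g. N (Evader) can still go to T. Fixed point.
From P, successor R is in the attractor (rank 1); the other successor T is not.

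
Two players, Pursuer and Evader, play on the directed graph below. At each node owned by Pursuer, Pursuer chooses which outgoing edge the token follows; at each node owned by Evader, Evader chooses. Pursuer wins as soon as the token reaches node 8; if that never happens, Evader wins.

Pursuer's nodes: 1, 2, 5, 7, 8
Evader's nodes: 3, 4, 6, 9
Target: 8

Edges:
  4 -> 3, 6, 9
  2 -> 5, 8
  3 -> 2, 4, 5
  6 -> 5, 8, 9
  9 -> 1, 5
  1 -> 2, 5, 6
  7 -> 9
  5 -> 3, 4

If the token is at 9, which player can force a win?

A0 = {8}
A1: add {2} — 2 (Pursuer) has 2→8.
A2: add {1} — 1 (Pursuer) has 1→2.
A3 = A2; e.g. 3 (Evader) can still go to 4. Fixed point.
9 never enters the attractor, so Evader can avoid the target forever.

Evader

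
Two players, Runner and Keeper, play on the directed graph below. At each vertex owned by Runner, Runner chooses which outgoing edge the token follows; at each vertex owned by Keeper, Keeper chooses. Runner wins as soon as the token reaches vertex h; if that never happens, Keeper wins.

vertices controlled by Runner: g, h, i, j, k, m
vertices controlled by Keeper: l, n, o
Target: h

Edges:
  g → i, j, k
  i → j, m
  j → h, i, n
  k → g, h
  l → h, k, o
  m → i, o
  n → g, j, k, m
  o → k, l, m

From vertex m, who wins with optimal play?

A0 = {h}
A1: add {j, k} — j (Runner) has j→h; k (Runner) has k→h.
A2: add {g, i} — g (Runner) has g→j; i (Runner) has i→j.
A3: add {m} — m (Runner) has m→i.
m ∈ A3, so Runner can force the target.

Runner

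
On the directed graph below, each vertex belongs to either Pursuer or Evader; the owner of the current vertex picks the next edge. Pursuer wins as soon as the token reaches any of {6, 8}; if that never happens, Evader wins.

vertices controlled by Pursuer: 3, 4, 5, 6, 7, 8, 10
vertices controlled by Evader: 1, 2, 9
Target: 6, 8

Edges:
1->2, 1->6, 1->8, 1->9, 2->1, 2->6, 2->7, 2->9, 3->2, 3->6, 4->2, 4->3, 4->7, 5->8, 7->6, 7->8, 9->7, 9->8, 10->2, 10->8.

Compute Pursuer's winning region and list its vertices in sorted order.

A0 = {6, 8}
A1: add {3, 5, 7, 10} — 3 (Pursuer) has 3→6; 5 (Pursuer) has 5→8; 7 (Pursuer) has 7→6; 10 (Pursuer) has 10→8.
A2: add {4, 9} — 4 (Pursuer) has 4→3; 9 (Evader): all of {7, 8} already in.
A3 = A2; e.g. 1 (Evader) can still go to 2. Fixed point.
Pursuer's winning region = {3, 4, 5, 6, 7, 8, 9, 10}.

3, 4, 5, 6, 7, 8, 9, 10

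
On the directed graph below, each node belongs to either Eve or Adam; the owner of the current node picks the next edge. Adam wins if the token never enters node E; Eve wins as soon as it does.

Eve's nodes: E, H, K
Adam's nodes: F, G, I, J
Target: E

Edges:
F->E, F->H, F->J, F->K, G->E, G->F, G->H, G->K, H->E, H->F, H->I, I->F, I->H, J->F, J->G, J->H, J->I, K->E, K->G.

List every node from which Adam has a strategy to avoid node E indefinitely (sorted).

A0 = {E}
A1: add {H, K} — H (Eve) has H→E; K (Eve) has K→E.
A2 = A1; e.g. F (Adam) can still go to J. Fixed point.
Eve's attractor = {E, H, K}; Adam avoids the target exactly from the complement.

F, G, I, J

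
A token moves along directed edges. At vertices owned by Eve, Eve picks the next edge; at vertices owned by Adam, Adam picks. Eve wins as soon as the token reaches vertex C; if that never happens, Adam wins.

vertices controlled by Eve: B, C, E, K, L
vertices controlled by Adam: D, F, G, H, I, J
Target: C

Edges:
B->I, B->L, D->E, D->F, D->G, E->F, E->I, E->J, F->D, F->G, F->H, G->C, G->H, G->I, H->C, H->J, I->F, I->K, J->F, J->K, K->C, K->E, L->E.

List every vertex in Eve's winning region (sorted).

A0 = {C}
A1: add {K} — K (Eve) has K→C.
A2 = A1; e.g. B (Eve) has no edge into A1. Fixed point.
Eve's winning region = {C, K}.

C, K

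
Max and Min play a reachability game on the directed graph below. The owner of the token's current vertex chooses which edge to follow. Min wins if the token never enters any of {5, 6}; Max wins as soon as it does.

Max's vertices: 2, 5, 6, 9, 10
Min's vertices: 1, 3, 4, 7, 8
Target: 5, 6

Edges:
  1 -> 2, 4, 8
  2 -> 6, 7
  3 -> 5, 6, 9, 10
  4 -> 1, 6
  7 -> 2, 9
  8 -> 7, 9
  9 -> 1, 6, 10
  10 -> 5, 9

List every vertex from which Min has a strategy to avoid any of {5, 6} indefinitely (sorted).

1, 4

A0 = {5, 6}
A1: add {2, 9, 10} — 2 (Max) has 2→6; 9 (Max) has 9→6; 10 (Max) has 10→5.
A2: add {3, 7} — 3 (Min): all of {5, 6, 9, 10} already in; 7 (Min): all of {2, 9} already in.
A3: add {8} — 8 (Min): all of {7, 9} already in.
A4 = A3; e.g. 1 (Min) can still go to 4. Fixed point.
Max's attractor = {2, 3, 5, 6, 7, 8, 9, 10}; Min avoids the target exactly from the complement.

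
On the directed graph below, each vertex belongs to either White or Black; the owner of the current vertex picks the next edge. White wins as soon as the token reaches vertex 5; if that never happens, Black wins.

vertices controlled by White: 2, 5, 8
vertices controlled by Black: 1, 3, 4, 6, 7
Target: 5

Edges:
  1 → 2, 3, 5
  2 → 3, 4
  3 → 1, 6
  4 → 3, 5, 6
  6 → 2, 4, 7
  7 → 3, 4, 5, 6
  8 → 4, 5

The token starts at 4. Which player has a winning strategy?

A0 = {5}
A1: add {8} — 8 (White) has 8→5.
A2 = A1; e.g. 1 (Black) can still go to 2. Fixed point.
4 never enters the attractor, so Black can avoid the target forever.

Black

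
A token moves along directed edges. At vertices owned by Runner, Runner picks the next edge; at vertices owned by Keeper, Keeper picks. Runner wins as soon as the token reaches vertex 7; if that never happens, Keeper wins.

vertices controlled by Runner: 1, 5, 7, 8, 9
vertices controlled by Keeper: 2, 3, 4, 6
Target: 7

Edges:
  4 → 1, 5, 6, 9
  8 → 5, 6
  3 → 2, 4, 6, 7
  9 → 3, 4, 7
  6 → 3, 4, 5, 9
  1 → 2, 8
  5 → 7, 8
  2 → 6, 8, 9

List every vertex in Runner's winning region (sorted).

A0 = {7}
A1: add {5, 9} — 5 (Runner) has 5→7; 9 (Runner) has 9→7.
A2: add {8} — 8 (Runner) has 8→5.
A3: add {1} — 1 (Runner) has 1→8.
A4 = A3; e.g. 2 (Keeper) can still go to 6. Fixed point.
Runner's winning region = {1, 5, 7, 8, 9}.

1, 5, 7, 8, 9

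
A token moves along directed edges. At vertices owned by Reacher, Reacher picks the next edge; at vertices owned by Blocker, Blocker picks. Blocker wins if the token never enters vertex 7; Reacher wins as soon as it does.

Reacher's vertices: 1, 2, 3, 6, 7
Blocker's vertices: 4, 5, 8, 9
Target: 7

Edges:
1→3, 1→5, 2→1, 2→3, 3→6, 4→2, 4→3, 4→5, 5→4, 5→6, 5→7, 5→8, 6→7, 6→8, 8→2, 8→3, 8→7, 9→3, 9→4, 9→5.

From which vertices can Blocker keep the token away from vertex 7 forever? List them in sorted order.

4, 5, 9

A0 = {7}
A1: add {6} — 6 (Reacher) has 6→7.
A2: add {3} — 3 (Reacher) has 3→6.
A3: add {1, 2} — 1 (Reacher) has 1→3; 2 (Reacher) has 2→3.
A4: add {8} — 8 (Blocker): all of {2, 3, 7} already in.
A5 = A4; e.g. 4 (Blocker) can still go to 5. Fixed point.
Reacher's attractor = {1, 2, 3, 6, 7, 8}; Blocker avoids the target exactly from the complement.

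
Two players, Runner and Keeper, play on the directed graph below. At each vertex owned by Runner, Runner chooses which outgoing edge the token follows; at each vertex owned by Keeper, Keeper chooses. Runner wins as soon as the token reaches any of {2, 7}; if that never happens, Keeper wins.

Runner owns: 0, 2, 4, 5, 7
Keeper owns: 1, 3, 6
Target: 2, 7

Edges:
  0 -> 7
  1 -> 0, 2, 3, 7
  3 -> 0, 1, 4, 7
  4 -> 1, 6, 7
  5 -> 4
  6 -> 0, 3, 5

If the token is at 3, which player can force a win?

A0 = {2, 7}
A1: add {0, 4} — 0 (Runner) has 0→7; 4 (Runner) has 4→7.
A2: add {5} — 5 (Runner) has 5→4.
A3 = A2; e.g. 1 (Keeper) can still go to 3. Fixed point.
3 never enters the attractor, so Keeper can avoid the target forever.

Keeper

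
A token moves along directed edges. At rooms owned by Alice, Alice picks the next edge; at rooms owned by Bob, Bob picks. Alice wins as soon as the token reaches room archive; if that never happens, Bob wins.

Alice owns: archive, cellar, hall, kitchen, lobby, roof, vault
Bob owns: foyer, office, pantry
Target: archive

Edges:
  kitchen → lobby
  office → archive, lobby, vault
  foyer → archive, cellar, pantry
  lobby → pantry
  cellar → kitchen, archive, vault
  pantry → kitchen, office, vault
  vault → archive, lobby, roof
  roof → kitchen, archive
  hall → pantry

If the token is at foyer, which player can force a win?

Bob

A0 = {archive}
A1: add {cellar, roof, vault} — cellar (Alice) has cellar→archive; vault (Alice) has vault→archive; roof (Alice) has roof→archive.
A2 = A1; e.g. kitchen (Alice) has no edge into A1. Fixed point.
foyer never enters the attractor, so Bob can avoid the target forever.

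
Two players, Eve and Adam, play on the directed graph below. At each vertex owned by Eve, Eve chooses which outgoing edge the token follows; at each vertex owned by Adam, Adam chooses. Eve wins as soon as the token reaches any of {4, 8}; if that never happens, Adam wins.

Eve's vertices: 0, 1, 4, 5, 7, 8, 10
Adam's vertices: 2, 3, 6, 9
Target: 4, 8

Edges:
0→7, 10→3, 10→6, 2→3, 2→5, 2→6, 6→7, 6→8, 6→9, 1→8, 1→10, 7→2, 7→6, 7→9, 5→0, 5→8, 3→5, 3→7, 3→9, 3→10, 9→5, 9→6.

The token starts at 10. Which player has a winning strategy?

A0 = {4, 8}
A1: add {1, 5} — 1 (Eve) has 1→8; 5 (Eve) has 5→8.
A2 = A1; e.g. 0 (Eve) has no edge into A1. Fixed point.
10 never enters the attractor, so Adam can avoid the target forever.

Adam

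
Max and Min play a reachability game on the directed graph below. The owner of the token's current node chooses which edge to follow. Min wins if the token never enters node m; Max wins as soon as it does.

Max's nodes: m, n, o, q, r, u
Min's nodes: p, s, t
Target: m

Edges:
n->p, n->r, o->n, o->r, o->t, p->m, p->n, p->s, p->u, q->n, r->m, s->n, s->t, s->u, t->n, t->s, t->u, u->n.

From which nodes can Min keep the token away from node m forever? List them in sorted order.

p, s, t

A0 = {m}
A1: add {r} — r (Max) has r→m.
A2: add {n, o} — n (Max) has n→r; o (Max) has o→r.
A3: add {q, u} — q (Max) has q→n; u (Max) has u→n.
A4 = A3; e.g. p (Min) can still go to s. Fixed point.
Max's attractor = {m, n, o, q, r, u}; Min avoids the target exactly from the complement.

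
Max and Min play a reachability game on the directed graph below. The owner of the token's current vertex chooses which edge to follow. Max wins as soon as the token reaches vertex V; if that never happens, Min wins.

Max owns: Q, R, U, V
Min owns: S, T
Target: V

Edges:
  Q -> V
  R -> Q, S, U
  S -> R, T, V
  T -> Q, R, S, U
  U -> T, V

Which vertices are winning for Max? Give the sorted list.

Q, R, U, V

A0 = {V}
A1: add {Q, U} — Q (Max) has Q→V; U (Max) has U→V.
A2: add {R} — R (Max) has R→Q.
A3 = A2; e.g. S (Min) can still go to T. Fixed point.
Max's winning region = {Q, R, U, V}.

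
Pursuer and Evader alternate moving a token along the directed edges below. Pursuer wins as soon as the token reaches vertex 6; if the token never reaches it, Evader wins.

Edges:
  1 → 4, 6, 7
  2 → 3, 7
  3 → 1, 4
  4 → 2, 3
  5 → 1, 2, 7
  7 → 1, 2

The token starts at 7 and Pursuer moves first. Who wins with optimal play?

Evader

Track states (vertex, player-to-move).
A0 = {(6,Pursuer), (6,Evader)}
A1: add {(1,Pursuer)}.
A2 = A1; e.g. (1,Evader) stays out. (7,Pursuer) never enters ⇒ Evader avoids the target.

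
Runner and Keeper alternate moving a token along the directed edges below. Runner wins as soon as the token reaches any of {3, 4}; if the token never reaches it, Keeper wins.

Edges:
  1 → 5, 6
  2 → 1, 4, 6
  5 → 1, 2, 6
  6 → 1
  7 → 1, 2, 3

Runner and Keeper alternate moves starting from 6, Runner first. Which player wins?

Track states (vertex, player-to-move).
A0 = {(3,Runner), (3,Keeper), (4,Runner), (4,Keeper)}
A1: add {(2,Runner), (7,Runner)}.
A2 = A1; e.g. (1,Runner) stays out. (6,Runner) never enters ⇒ Keeper avoids the target.

Keeper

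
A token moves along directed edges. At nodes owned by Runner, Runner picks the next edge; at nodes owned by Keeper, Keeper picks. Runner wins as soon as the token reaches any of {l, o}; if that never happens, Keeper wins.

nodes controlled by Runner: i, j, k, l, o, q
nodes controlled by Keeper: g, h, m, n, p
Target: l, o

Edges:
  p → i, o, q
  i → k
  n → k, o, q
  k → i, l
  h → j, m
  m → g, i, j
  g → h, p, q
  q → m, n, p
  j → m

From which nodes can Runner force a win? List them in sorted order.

i, k, l, o

A0 = {l, o}
A1: add {k} — k (Runner) has k→l.
A2: add {i} — i (Runner) has i→k.
A3 = A2; e.g. g (Keeper) can still go to h. Fixed point.
Runner's winning region = {i, k, l, o}.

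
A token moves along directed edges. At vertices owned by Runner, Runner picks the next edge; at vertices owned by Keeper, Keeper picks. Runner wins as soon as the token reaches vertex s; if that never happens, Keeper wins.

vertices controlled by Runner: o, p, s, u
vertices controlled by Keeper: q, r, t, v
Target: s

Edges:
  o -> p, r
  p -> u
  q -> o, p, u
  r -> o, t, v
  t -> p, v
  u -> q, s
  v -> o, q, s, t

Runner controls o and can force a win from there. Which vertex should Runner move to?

p

A0 = {s}
A1: add {u} — u (Runner) has u→s.
A2: add {p} — p (Runner) has p→u.
A3: add {o} — o (Runner) has o→p.
A4: add {q} — q (Keeper): all of {o, p, u} already in.
A5 = A4; e.g. r (Keeper) can still go to t. Fixed point.
From o, successor p is in the attractor (rank 2); the other successor r is not.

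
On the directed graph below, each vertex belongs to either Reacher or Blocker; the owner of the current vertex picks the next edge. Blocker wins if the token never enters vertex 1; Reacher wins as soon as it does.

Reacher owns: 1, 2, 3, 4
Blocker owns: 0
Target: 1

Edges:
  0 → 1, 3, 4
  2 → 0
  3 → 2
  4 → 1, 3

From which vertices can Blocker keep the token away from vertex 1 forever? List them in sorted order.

0, 2, 3

A0 = {1}
A1: add {4} — 4 (Reacher) has 4→1.
A2 = A1; e.g. 0 (Blocker) can still go to 3. Fixed point.
Reacher's attractor = {1, 4}; Blocker avoids the target exactly from the complement.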